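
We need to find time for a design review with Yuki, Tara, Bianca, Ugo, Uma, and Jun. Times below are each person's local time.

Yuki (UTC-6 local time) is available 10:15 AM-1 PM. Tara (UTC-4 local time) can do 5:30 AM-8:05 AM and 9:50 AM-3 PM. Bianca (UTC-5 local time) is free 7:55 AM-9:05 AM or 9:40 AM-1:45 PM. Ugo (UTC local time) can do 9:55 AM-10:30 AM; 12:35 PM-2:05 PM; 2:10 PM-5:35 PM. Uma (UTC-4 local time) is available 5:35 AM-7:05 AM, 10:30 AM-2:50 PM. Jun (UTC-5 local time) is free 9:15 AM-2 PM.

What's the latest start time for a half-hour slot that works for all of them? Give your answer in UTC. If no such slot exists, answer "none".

Yuki in UTC: 16:15-19:00 (add 6h to convert from UTC-6).
Tara in UTC: 09:30-12:05, 13:50-19:00 (add 4h to convert from UTC-4).
Bianca in UTC: 12:55-14:05, 14:40-18:45 (add 5h to convert from UTC-5).
Ugo in UTC: 09:55-10:30, 12:35-14:05, 14:10-17:35.
Uma in UTC: 09:35-11:05, 14:30-18:50 (add 4h to convert from UTC-4).
Jun in UTC: 14:15-19:00 (add 5h to convert from UTC-5).
Yuki ∩ Tara: 16:15-19:00.
Yuki ∩ Tara ∩ Bianca: 16:15-18:45.
Yuki ∩ Tara ∩ Bianca ∩ Ugo: 16:15-17:35.
Yuki ∩ Tara ∩ Bianca ∩ Ugo ∩ Uma: 16:15-17:35.
Yuki ∩ Tara ∩ Bianca ∩ Ugo ∩ Uma ∩ Jun: 16:15-17:35.
The last common window of at least 30 minutes is 16:15-17:35; a 30-minute meeting can start as late as 17:05 and still end by 17:35.

17:05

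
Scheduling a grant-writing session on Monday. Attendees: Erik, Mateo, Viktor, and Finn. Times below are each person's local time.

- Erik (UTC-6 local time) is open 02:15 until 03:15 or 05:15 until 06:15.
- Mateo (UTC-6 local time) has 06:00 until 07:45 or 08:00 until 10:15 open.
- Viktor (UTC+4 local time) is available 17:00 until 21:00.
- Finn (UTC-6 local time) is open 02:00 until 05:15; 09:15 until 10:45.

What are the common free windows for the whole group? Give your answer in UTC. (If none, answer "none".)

Erik in UTC: 08:15-09:15, 11:15-12:15 (add 6h to convert from UTC-6).
Mateo in UTC: 12:00-13:45, 14:00-16:15 (add 6h to convert from UTC-6).
Viktor in UTC: 13:00-17:00 (subtract 4h to convert from UTC+4).
Finn in UTC: 08:00-11:15, 15:15-16:45 (add 6h to convert from UTC-6).
Erik ∩ Mateo: 12:00-12:15.
Erik ∩ Mateo ∩ Viktor: ∅.
Erik ∩ Mateo ∩ Viktor ∩ Finn: ∅.
There is no time when everyone is free.

none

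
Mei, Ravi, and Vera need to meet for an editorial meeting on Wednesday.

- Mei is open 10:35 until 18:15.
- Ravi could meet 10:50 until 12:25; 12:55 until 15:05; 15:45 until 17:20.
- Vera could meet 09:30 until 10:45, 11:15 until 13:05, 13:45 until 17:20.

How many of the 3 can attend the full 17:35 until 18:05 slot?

1

Mei can make the full 17:35-18:05 slot — that's 1.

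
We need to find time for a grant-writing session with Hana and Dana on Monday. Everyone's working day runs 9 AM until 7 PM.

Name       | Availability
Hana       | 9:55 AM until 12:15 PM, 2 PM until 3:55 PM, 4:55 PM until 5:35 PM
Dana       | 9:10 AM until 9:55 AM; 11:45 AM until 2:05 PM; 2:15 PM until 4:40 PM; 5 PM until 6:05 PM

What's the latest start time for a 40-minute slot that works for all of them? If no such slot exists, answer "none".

15:15

Hana ∩ Dana: 11:45-12:15, 14:00-14:05, 14:15-15:55, 17:00-17:35.
Those are the intersection windows.
The last common window of at least 40 minutes is 14:15-15:55; a 40-minute meeting can start as late as 15:15 and still end by 15:55.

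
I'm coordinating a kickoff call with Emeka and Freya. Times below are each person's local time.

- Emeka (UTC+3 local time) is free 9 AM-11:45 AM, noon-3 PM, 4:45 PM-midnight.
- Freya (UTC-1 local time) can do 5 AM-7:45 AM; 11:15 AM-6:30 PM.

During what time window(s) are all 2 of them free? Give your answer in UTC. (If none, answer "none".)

Emeka in UTC: 06:00-08:45, 09:00-12:00, 13:45-21:00 (subtract 3h to convert from UTC+3).
Freya in UTC: 06:00-08:45, 12:15-19:30 (add 1h to convert from UTC-1).
Emeka ∩ Freya: 06:00-08:45, 13:45-19:30.
So the common availability across everyone is 06:00-08:45, 13:45-19:30.

06:00-08:45, 13:45-19:30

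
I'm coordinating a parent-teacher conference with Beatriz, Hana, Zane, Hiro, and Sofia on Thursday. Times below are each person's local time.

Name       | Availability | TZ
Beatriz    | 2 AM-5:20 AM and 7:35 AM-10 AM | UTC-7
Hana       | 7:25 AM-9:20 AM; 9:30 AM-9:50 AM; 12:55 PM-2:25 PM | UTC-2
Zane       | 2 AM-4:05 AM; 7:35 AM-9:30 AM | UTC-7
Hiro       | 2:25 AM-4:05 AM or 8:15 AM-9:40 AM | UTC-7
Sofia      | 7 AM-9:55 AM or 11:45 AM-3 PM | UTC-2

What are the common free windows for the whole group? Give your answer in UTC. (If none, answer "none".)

09:25-11:05, 15:15-16:25

Beatriz in UTC: 09:00-12:20, 14:35-17:00 (add 7h to convert from UTC-7).
Hana in UTC: 09:25-11:20, 11:30-11:50, 14:55-16:25 (add 2h to convert from UTC-2).
Zane in UTC: 09:00-11:05, 14:35-16:30 (add 7h to convert from UTC-7).
Hiro in UTC: 09:25-11:05, 15:15-16:40 (add 7h to convert from UTC-7).
Sofia in UTC: 09:00-11:55, 13:45-17:00 (add 2h to convert from UTC-2).
Beatriz ∩ Hana: 09:25-11:20, 11:30-11:50, 14:55-16:25.
Beatriz ∩ Hana ∩ Zane: 09:25-11:05, 14:55-16:25.
Beatriz ∩ Hana ∩ Zane ∩ Hiro: 09:25-11:05, 15:15-16:25.
Beatriz ∩ Hana ∩ Zane ∩ Hiro ∩ Sofia: 09:25-11:05, 15:15-16:25.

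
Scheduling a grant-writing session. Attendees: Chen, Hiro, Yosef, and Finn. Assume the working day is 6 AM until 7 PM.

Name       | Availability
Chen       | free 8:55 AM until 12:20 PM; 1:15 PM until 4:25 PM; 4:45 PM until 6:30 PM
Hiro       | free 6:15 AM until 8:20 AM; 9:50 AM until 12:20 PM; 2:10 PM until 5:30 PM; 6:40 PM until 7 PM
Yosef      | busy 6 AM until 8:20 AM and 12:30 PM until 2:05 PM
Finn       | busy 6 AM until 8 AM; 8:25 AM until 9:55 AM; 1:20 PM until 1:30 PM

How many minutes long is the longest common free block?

Chen free: 08:55-12:20, 13:15-16:25, 16:45-18:30.
Hiro free: 06:15-08:20, 09:50-12:20, 14:10-17:30, 18:40-19:00.
Yosef free: 08:20-12:30, 14:05-19:00 (invert busy blocks within the working day).
Finn free: 08:00-08:25, 09:55-13:20, 13:30-19:00 (invert busy blocks within the working day).
Chen ∩ Hiro: 09:50-12:20, 14:10-16:25, 16:45-17:30.
Chen ∩ Hiro ∩ Yosef: 09:50-12:20, 14:10-16:25, 16:45-17:30.
Chen ∩ Hiro ∩ Yosef ∩ Finn: 09:55-12:20, 14:10-16:25, 16:45-17:30.
Those are the intersection windows.
The longest is 09:55-12:20 at 145 minutes.

145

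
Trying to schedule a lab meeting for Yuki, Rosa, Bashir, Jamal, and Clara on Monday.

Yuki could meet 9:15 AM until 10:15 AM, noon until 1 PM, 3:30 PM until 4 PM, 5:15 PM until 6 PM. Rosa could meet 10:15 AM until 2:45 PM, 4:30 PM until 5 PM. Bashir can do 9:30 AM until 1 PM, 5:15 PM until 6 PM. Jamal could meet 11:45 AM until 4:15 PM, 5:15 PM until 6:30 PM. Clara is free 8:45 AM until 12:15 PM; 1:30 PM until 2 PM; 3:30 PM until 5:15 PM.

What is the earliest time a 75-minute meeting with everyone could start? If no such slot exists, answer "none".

Yuki ∩ Rosa: 12:00-13:00.
Yuki ∩ Rosa ∩ Bashir: 12:00-13:00.
Yuki ∩ Rosa ∩ Bashir ∩ Jamal: 12:00-13:00.
Yuki ∩ Rosa ∩ Bashir ∩ Jamal ∩ Clara: 12:00-12:15.
No common window is at least 75 minutes long.

none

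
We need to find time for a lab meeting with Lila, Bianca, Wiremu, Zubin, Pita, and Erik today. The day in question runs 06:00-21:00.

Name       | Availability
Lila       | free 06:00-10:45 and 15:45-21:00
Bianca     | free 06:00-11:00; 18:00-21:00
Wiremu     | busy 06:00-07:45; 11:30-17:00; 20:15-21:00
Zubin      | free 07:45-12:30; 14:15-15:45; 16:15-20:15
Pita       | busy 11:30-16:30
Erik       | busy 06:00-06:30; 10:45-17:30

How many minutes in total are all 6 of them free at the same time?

Lila free: 06:00-10:45, 15:45-21:00.
Bianca free: 06:00-11:00, 18:00-21:00.
Wiremu free: 07:45-11:30, 17:00-20:15 (invert busy blocks within the working day).
Zubin free: 07:45-12:30, 14:15-15:45, 16:15-20:15.
Pita free: 06:00-11:30, 16:30-21:00 (invert busy blocks within the working day).
Erik free: 06:30-10:45, 17:30-21:00 (invert busy blocks within the working day).
Lila ∩ Bianca: 06:00-10:45, 18:00-21:00.
Lila ∩ Bianca ∩ Wiremu: 07:45-10:45, 18:00-20:15.
Lila ∩ Bianca ∩ Wiremu ∩ Zubin: 07:45-10:45, 18:00-20:15.
Lila ∩ Bianca ∩ Wiremu ∩ Zubin ∩ Pita: 07:45-10:45, 18:00-20:15.
Lila ∩ Bianca ∩ Wiremu ∩ Zubin ∩ Pita ∩ Erik: 07:45-10:45, 18:00-20:15.
Summing the common windows: 180 + 135 = 315 minutes.

315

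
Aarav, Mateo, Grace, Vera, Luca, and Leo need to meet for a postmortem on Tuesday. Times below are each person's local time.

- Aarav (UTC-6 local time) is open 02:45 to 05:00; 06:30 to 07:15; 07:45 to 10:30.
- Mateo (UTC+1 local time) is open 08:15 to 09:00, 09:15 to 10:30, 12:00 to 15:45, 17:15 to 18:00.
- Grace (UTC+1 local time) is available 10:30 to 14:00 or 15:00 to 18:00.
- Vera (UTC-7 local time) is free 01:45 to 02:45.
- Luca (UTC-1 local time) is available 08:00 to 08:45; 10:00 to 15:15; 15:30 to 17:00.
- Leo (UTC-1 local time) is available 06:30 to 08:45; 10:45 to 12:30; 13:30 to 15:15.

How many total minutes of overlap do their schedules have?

Aarav in UTC: 08:45-11:00, 12:30-13:15, 13:45-16:30 (add 6h to convert from UTC-6).
Mateo in UTC: 07:15-08:00, 08:15-09:30, 11:00-14:45, 16:15-17:00 (subtract 1h to convert from UTC+1).
Grace in UTC: 09:30-13:00, 14:00-17:00 (subtract 1h to convert from UTC+1).
Vera in UTC: 08:45-09:45 (add 7h to convert from UTC-7).
Luca in UTC: 09:00-09:45, 11:00-16:15, 16:30-18:00 (add 1h to convert from UTC-1).
Leo in UTC: 07:30-09:45, 11:45-13:30, 14:30-16:15 (add 1h to convert from UTC-1).
Aarav ∩ Mateo: 08:45-09:30, 12:30-13:15, 13:45-14:45, 16:15-16:30.
Aarav ∩ Mateo ∩ Grace: 12:30-13:00, 14:00-14:45, 16:15-16:30.
Aarav ∩ Mateo ∩ Grace ∩ Vera: ∅.
Aarav ∩ Mateo ∩ Grace ∩ Vera ∩ Luca: ∅.
Aarav ∩ Mateo ∩ Grace ∩ Vera ∩ Luca ∩ Leo: ∅.
There is no time when everyone is free.
There is no common window, so the total is 0 minutes.

0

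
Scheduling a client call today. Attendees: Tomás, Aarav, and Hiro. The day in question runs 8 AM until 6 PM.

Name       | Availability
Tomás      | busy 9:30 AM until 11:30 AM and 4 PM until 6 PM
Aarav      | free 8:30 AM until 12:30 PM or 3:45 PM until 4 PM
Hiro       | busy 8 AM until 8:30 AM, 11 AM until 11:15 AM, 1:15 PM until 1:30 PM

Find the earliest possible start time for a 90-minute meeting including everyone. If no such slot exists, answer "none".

Tomás free: 08:00-09:30, 11:30-16:00 (invert busy blocks within the working day).
Aarav free: 08:30-12:30, 15:45-16:00.
Hiro free: 08:30-11:00, 11:15-13:15, 13:30-18:00 (invert busy blocks within the working day).
Tomás ∩ Aarav: 08:30-09:30, 11:30-12:30, 15:45-16:00.
Tomás ∩ Aarav ∩ Hiro: 08:30-09:30, 11:30-12:30, 15:45-16:00.
So the common availability across everyone is 08:30-09:30, 11:30-12:30, 15:45-16:00.
No common window is at least 90 minutes long.

none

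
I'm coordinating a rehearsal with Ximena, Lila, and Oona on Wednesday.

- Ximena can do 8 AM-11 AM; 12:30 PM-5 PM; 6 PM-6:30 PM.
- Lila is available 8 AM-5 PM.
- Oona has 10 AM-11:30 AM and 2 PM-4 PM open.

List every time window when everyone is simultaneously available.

Ximena ∩ Lila: 08:00-11:00, 12:30-17:00.
Ximena ∩ Lila ∩ Oona: 10:00-11:00, 14:00-16:00.
Those are the intersection windows.

10:00-11:00, 14:00-16:00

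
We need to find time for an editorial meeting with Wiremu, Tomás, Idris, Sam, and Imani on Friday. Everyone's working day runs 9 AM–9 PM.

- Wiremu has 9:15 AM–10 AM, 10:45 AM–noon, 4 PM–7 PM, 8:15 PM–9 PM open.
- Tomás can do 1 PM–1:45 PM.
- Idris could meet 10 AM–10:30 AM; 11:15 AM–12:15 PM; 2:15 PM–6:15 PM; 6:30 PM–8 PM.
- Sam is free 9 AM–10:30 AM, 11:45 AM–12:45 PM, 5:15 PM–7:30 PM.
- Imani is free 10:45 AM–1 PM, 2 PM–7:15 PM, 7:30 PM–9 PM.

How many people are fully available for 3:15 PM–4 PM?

2

Idris and Imani can make the full 15:15-16:00 slot — that's 2.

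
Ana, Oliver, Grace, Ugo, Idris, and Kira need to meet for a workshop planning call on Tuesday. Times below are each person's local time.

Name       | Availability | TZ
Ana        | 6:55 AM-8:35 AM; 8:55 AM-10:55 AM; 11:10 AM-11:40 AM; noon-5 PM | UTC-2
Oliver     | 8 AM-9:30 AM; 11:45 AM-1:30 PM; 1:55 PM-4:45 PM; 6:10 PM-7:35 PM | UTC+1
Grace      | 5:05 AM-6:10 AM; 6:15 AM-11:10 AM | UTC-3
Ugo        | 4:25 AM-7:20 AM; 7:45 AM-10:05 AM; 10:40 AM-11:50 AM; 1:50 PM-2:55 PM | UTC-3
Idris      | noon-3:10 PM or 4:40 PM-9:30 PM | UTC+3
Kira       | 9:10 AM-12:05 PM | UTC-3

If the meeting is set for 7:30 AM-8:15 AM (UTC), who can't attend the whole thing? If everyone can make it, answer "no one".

Ana in UTC: 08:55-10:35, 10:55-12:55, 13:10-13:40, 14:00-19:00 (add 2h to convert from UTC-2).
Oliver in UTC: 07:00-08:30, 10:45-12:30, 12:55-15:45, 17:10-18:35 (subtract 1h to convert from UTC+1).
Grace in UTC: 08:05-09:10, 09:15-14:10 (add 3h to convert from UTC-3).
Ugo in UTC: 07:25-10:20, 10:45-13:05, 13:40-14:50, 16:50-17:55 (add 3h to convert from UTC-3).
Idris in UTC: 09:00-12:10, 13:40-18:30 (subtract 3h to convert from UTC+3).
Kira in UTC: 12:10-15:05 (add 3h to convert from UTC-3).
Ana: not fully free for 07:30-08:15. Oliver: free for 07:30-08:15. Grace: not fully free for 07:30-08:15. Ugo: free for 07:30-08:15. Idris: not fully free for 07:30-08:15. Kira: not fully free for 07:30-08:15.

Ana, Grace, Idris, Kira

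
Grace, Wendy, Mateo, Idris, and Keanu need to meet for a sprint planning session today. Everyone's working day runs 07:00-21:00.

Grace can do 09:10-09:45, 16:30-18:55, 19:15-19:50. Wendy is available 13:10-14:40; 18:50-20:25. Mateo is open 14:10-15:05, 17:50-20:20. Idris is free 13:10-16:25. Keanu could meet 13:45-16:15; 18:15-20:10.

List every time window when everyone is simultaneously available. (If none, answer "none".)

none

Grace ∩ Wendy: 18:50-18:55, 19:15-19:50.
Grace ∩ Wendy ∩ Mateo: 18:50-18:55, 19:15-19:50.
Grace ∩ Wendy ∩ Mateo ∩ Idris: ∅.
Grace ∩ Wendy ∩ Mateo ∩ Idris ∩ Keanu: ∅.
There is no time when everyone is free.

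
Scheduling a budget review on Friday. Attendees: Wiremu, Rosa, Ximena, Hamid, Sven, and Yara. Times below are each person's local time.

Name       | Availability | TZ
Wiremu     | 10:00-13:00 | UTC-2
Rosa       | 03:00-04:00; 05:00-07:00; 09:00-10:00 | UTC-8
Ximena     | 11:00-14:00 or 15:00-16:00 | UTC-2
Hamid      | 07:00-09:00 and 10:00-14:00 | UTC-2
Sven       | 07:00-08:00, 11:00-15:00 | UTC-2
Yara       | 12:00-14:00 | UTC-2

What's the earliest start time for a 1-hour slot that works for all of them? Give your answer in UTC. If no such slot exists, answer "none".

Wiremu in UTC: 12:00-15:00 (add 2h to convert from UTC-2).
Rosa in UTC: 11:00-12:00, 13:00-15:00, 17:00-18:00 (add 8h to convert from UTC-8).
Ximena in UTC: 13:00-16:00, 17:00-18:00 (add 2h to convert from UTC-2).
Hamid in UTC: 09:00-11:00, 12:00-16:00 (add 2h to convert from UTC-2).
Sven in UTC: 09:00-10:00, 13:00-17:00 (add 2h to convert from UTC-2).
Yara in UTC: 14:00-16:00 (add 2h to convert from UTC-2).
Wiremu ∩ Rosa: 13:00-15:00.
Wiremu ∩ Rosa ∩ Ximena: 13:00-15:00.
Wiremu ∩ Rosa ∩ Ximena ∩ Hamid: 13:00-15:00.
Wiremu ∩ Rosa ∩ Ximena ∩ Hamid ∩ Sven: 13:00-15:00.
Wiremu ∩ Rosa ∩ Ximena ∩ Hamid ∩ Sven ∩ Yara: 14:00-15:00.
Those are the intersection windows.
The first common window of at least 60 minutes is 14:00-15:00, so the earliest start is 14:00.

14:00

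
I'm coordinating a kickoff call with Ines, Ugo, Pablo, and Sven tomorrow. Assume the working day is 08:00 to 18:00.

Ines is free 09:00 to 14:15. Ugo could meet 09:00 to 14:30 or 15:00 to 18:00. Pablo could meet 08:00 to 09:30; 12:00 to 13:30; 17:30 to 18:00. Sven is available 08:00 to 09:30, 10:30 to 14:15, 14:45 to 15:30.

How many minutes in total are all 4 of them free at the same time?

Ines ∩ Ugo: 09:00-14:15.
Ines ∩ Ugo ∩ Pablo: 09:00-09:30, 12:00-13:30.
Ines ∩ Ugo ∩ Pablo ∩ Sven: 09:00-09:30, 12:00-13:30.
Those are the intersection windows.
Summing the common windows: 30 + 90 = 120 minutes.

120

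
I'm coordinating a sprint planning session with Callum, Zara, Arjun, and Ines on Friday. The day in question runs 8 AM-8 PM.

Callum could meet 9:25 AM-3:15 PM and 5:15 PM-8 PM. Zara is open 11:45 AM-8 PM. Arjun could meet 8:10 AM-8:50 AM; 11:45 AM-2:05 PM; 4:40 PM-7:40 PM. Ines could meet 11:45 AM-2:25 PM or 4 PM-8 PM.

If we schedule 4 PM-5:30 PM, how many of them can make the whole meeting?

Zara and Ines can make the full 16:00-17:30 slot — that's 2.

2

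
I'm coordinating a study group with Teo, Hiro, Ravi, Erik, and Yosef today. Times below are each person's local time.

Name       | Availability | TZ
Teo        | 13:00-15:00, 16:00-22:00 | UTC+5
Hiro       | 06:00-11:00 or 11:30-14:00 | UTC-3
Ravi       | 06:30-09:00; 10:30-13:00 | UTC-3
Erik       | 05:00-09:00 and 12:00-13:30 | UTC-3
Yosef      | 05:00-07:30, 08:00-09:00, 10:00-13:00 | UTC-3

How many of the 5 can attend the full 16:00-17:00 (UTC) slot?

Teo in UTC: 08:00-10:00, 11:00-17:00 (subtract 5h to convert from UTC+5).
Hiro in UTC: 09:00-14:00, 14:30-17:00 (add 3h to convert from UTC-3).
Ravi in UTC: 09:30-12:00, 13:30-16:00 (add 3h to convert from UTC-3).
Erik in UTC: 08:00-12:00, 15:00-16:30 (add 3h to convert from UTC-3).
Yosef in UTC: 08:00-10:30, 11:00-12:00, 13:00-16:00 (add 3h to convert from UTC-3).
Teo and Hiro can make the full 16:00-17:00 slot — that's 2.

2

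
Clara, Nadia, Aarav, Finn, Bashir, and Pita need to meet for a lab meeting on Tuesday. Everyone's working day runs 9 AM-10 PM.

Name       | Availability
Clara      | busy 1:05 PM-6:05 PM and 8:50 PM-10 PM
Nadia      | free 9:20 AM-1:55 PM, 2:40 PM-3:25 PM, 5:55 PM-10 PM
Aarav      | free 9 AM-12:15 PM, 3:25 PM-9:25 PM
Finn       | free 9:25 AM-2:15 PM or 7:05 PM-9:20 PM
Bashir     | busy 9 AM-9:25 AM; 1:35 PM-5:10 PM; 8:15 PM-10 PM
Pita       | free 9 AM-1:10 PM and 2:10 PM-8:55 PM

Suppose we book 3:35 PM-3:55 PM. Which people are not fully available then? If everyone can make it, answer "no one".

Bashir, Clara, Finn, Nadia

Clara free: 09:00-13:05, 18:05-20:50 (invert busy blocks within the working day).
Nadia free: 09:20-13:55, 14:40-15:25, 17:55-22:00.
Aarav free: 09:00-12:15, 15:25-21:25.
Finn free: 09:25-14:15, 19:05-21:20.
Bashir free: 09:25-13:35, 17:10-20:15 (invert busy blocks within the working day).
Pita free: 09:00-13:10, 14:10-20:55.
Clara: not fully free for 15:35-15:55. Nadia: not fully free for 15:35-15:55. Aarav: free for 15:35-15:55. Finn: not fully free for 15:35-15:55. Bashir: not fully free for 15:35-15:55. Pita: free for 15:35-15:55.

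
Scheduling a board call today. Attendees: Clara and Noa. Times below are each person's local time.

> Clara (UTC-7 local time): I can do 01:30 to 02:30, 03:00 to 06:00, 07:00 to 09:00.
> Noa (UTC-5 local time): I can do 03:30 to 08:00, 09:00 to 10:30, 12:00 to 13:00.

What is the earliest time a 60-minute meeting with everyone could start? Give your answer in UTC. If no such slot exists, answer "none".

08:30

Clara in UTC: 08:30-09:30, 10:00-13:00, 14:00-16:00 (add 7h to convert from UTC-7).
Noa in UTC: 08:30-13:00, 14:00-15:30, 17:00-18:00 (add 5h to convert from UTC-5).
Clara ∩ Noa: 08:30-09:30, 10:00-13:00, 14:00-15:30.
Those are the intersection windows.
The first common window of at least 60 minutes is 08:30-09:30, so the earliest start is 08:30.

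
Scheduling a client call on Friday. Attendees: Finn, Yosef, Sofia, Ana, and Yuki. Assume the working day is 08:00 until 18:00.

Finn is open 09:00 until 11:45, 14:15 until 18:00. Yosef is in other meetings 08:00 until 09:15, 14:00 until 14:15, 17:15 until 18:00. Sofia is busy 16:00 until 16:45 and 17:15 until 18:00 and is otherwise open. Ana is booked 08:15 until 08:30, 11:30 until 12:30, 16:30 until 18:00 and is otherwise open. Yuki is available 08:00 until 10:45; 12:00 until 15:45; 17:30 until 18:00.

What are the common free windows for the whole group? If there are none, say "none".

09:15-10:45, 14:15-15:45

Finn free: 09:00-11:45, 14:15-18:00.
Yosef free: 09:15-14:00, 14:15-17:15 (invert busy blocks within the working day).
Sofia free: 08:00-16:00, 16:45-17:15 (invert busy blocks within the working day).
Ana free: 08:00-08:15, 08:30-11:30, 12:30-16:30 (invert busy blocks within the working day).
Yuki free: 08:00-10:45, 12:00-15:45, 17:30-18:00.
Finn ∩ Yosef: 09:15-11:45, 14:15-17:15.
Finn ∩ Yosef ∩ Sofia: 09:15-11:45, 14:15-16:00, 16:45-17:15.
Finn ∩ Yosef ∩ Sofia ∩ Ana: 09:15-11:30, 14:15-16:00.
Finn ∩ Yosef ∩ Sofia ∩ Ana ∩ Yuki: 09:15-10:45, 14:15-15:45.
So the common availability across everyone is 09:15-10:45, 14:15-15:45.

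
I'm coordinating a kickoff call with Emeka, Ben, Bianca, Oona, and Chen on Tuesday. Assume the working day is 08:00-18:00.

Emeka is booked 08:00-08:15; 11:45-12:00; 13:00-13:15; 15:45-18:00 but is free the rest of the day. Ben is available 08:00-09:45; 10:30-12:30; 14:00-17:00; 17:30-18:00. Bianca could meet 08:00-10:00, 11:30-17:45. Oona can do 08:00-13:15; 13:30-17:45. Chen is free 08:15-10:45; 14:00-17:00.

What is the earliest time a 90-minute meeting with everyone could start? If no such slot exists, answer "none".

Emeka free: 08:15-11:45, 12:00-13:00, 13:15-15:45 (invert busy blocks within the working day).
Ben free: 08:00-09:45, 10:30-12:30, 14:00-17:00, 17:30-18:00.
Bianca free: 08:00-10:00, 11:30-17:45.
Oona free: 08:00-13:15, 13:30-17:45.
Chen free: 08:15-10:45, 14:00-17:00.
Emeka ∩ Ben: 08:15-09:45, 10:30-11:45, 12:00-12:30, 14:00-15:45.
Emeka ∩ Ben ∩ Bianca: 08:15-09:45, 11:30-11:45, 12:00-12:30, 14:00-15:45.
Emeka ∩ Ben ∩ Bianca ∩ Oona: 08:15-09:45, 11:30-11:45, 12:00-12:30, 14:00-15:45.
Emeka ∩ Ben ∩ Bianca ∩ Oona ∩ Chen: 08:15-09:45, 14:00-15:45.
The first common window of at least 90 minutes is 08:15-09:45, so the earliest start is 08:15.

08:15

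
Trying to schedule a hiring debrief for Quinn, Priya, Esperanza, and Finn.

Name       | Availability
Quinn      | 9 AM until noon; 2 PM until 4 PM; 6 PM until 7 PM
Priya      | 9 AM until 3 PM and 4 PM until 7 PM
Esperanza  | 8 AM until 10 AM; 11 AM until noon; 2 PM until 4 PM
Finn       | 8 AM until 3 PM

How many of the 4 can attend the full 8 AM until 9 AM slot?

2

Esperanza and Finn can make the full 08:00-09:00 slot — that's 2.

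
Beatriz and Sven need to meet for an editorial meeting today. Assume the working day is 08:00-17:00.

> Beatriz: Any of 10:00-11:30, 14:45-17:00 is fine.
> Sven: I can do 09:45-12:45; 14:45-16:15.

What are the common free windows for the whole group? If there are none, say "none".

Beatriz ∩ Sven: 10:00-11:30, 14:45-16:15.

10:00-11:30, 14:45-16:15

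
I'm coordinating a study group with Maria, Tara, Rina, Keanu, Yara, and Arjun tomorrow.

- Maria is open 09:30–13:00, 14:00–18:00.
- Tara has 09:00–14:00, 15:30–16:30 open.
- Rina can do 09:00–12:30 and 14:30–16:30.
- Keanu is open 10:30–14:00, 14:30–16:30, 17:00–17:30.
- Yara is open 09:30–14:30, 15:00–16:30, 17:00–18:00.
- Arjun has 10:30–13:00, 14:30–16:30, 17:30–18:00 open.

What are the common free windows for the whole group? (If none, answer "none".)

Maria ∩ Tara: 09:30-13:00, 15:30-16:30.
Maria ∩ Tara ∩ Rina: 09:30-12:30, 15:30-16:30.
Maria ∩ Tara ∩ Rina ∩ Keanu: 10:30-12:30, 15:30-16:30.
Maria ∩ Tara ∩ Rina ∩ Keanu ∩ Yara: 10:30-12:30, 15:30-16:30.
Maria ∩ Tara ∩ Rina ∩ Keanu ∩ Yara ∩ Arjun: 10:30-12:30, 15:30-16:30.

10:30-12:30, 15:30-16:30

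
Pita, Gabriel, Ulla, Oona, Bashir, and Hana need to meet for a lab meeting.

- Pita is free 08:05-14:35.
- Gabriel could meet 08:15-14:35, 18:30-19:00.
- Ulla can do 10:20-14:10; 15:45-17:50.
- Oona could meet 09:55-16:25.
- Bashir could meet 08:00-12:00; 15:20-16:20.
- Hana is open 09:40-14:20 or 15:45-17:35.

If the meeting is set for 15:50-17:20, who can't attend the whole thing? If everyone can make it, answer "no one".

Pita: not fully free for 15:50-17:20. Gabriel: not fully free for 15:50-17:20. Ulla: free for 15:50-17:20. Oona: not fully free for 15:50-17:20. Bashir: not fully free for 15:50-17:20. Hana: free for 15:50-17:20.

Bashir, Gabriel, Oona, Pita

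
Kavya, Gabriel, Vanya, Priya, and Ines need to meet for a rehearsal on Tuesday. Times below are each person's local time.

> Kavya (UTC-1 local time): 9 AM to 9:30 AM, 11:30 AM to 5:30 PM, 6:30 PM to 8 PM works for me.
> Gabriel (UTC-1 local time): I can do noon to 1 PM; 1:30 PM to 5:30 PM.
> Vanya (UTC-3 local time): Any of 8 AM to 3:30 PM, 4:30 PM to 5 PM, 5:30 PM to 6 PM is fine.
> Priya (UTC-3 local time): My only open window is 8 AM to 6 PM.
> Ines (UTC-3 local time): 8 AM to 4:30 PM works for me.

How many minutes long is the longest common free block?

240

Kavya in UTC: 10:00-10:30, 12:30-18:30, 19:30-21:00 (add 1h to convert from UTC-1).
Gabriel in UTC: 13:00-14:00, 14:30-18:30 (add 1h to convert from UTC-1).
Vanya in UTC: 11:00-18:30, 19:30-20:00, 20:30-21:00 (add 3h to convert from UTC-3).
Priya in UTC: 11:00-21:00 (add 3h to convert from UTC-3).
Ines in UTC: 11:00-19:30 (add 3h to convert from UTC-3).
Kavya ∩ Gabriel: 13:00-14:00, 14:30-18:30.
Kavya ∩ Gabriel ∩ Vanya: 13:00-14:00, 14:30-18:30.
Kavya ∩ Gabriel ∩ Vanya ∩ Priya: 13:00-14:00, 14:30-18:30.
Kavya ∩ Gabriel ∩ Vanya ∩ Priya ∩ Ines: 13:00-14:00, 14:30-18:30.
Those are the intersection windows.
The longest is 14:30-18:30 at 240 minutes.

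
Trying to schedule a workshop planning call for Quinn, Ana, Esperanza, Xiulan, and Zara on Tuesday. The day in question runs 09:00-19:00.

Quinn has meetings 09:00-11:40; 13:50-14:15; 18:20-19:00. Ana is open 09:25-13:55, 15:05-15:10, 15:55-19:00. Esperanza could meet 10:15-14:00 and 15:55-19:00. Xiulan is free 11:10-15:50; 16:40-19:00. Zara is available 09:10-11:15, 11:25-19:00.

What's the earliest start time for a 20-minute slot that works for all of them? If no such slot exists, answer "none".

Quinn free: 11:40-13:50, 14:15-18:20 (invert busy blocks within the working day).
Ana free: 09:25-13:55, 15:05-15:10, 15:55-19:00.
Esperanza free: 10:15-14:00, 15:55-19:00.
Xiulan free: 11:10-15:50, 16:40-19:00.
Zara free: 09:10-11:15, 11:25-19:00.
Quinn ∩ Ana: 11:40-13:50, 15:05-15:10, 15:55-18:20.
Quinn ∩ Ana ∩ Esperanza: 11:40-13:50, 15:55-18:20.
Quinn ∩ Ana ∩ Esperanza ∩ Xiulan: 11:40-13:50, 16:40-18:20.
Quinn ∩ Ana ∩ Esperanza ∩ Xiulan ∩ Zara: 11:40-13:50, 16:40-18:20.
The first common window of at least 20 minutes is 11:40-13:50, so the earliest start is 11:40.

11:40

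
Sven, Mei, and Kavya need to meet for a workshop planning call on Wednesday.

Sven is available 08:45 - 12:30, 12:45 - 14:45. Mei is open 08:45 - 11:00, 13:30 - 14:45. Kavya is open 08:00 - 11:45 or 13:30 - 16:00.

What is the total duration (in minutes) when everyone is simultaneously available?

Sven ∩ Mei: 08:45-11:00, 13:30-14:45.
Sven ∩ Mei ∩ Kavya: 08:45-11:00, 13:30-14:45.
Summing the common windows: 135 + 75 = 210 minutes.

210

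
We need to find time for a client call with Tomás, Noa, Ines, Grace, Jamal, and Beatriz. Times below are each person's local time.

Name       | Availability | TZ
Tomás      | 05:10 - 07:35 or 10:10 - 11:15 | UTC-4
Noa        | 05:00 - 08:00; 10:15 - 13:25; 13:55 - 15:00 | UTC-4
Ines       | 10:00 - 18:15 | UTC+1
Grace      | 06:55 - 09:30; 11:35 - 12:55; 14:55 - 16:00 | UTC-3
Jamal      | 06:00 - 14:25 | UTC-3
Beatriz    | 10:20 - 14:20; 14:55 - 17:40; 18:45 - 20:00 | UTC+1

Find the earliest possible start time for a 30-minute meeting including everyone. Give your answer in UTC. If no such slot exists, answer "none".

09:55

Tomás in UTC: 09:10-11:35, 14:10-15:15 (add 4h to convert from UTC-4).
Noa in UTC: 09:00-12:00, 14:15-17:25, 17:55-19:00 (add 4h to convert from UTC-4).
Ines in UTC: 09:00-17:15 (subtract 1h to convert from UTC+1).
Grace in UTC: 09:55-12:30, 14:35-15:55, 17:55-19:00 (add 3h to convert from UTC-3).
Jamal in UTC: 09:00-17:25 (add 3h to convert from UTC-3).
Beatriz in UTC: 09:20-13:20, 13:55-16:40, 17:45-19:00 (subtract 1h to convert from UTC+1).
Tomás ∩ Noa: 09:10-11:35, 14:15-15:15.
Tomás ∩ Noa ∩ Ines: 09:10-11:35, 14:15-15:15.
Tomás ∩ Noa ∩ Ines ∩ Grace: 09:55-11:35, 14:35-15:15.
Tomás ∩ Noa ∩ Ines ∩ Grace ∩ Jamal: 09:55-11:35, 14:35-15:15.
Tomás ∩ Noa ∩ Ines ∩ Grace ∩ Jamal ∩ Beatriz: 09:55-11:35, 14:35-15:15.
Those are the intersection windows.
The first common window of at least 30 minutes is 09:55-11:35, so the earliest start is 09:55.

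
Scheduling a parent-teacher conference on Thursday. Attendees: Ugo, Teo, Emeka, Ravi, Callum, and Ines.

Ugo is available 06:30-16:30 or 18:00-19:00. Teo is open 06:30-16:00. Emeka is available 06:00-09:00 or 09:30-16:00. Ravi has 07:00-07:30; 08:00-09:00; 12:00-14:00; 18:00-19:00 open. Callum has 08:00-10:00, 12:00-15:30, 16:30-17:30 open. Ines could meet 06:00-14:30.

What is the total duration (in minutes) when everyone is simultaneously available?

180

Ugo ∩ Teo: 06:30-16:00.
Ugo ∩ Teo ∩ Emeka: 06:30-09:00, 09:30-16:00.
Ugo ∩ Teo ∩ Emeka ∩ Ravi: 07:00-07:30, 08:00-09:00, 12:00-14:00.
Ugo ∩ Teo ∩ Emeka ∩ Ravi ∩ Callum: 08:00-09:00, 12:00-14:00.
Ugo ∩ Teo ∩ Emeka ∩ Ravi ∩ Callum ∩ Ines: 08:00-09:00, 12:00-14:00.
Summing the common windows: 60 + 120 = 180 minutes.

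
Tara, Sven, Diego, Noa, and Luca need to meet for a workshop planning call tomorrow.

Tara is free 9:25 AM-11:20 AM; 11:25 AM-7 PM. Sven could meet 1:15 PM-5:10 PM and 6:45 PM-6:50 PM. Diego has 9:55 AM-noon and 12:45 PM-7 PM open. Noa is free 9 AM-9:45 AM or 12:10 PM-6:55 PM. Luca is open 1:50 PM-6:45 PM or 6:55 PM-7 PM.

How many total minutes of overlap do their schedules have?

Tara ∩ Sven: 13:15-17:10, 18:45-18:50.
Tara ∩ Sven ∩ Diego: 13:15-17:10, 18:45-18:50.
Tara ∩ Sven ∩ Diego ∩ Noa: 13:15-17:10, 18:45-18:50.
Tara ∩ Sven ∩ Diego ∩ Noa ∩ Luca: 13:50-17:10.
Those are the intersection windows.
That's a single block of 200 minutes.

200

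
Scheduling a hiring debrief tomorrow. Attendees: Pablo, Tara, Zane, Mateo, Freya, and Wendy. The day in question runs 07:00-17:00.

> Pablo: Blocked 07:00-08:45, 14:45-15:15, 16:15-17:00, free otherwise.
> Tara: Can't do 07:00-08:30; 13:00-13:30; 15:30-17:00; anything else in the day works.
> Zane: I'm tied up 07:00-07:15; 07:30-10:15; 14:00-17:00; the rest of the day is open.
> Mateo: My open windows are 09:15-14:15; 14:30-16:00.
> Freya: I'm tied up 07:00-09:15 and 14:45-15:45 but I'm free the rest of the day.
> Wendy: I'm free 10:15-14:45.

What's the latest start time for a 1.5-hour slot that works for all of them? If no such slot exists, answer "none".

Pablo free: 08:45-14:45, 15:15-16:15 (invert busy blocks within the working day).
Tara free: 08:30-13:00, 13:30-15:30 (invert busy blocks within the working day).
Zane free: 07:15-07:30, 10:15-14:00 (invert busy blocks within the working day).
Mateo free: 09:15-14:15, 14:30-16:00.
Freya free: 09:15-14:45, 15:45-17:00 (invert busy blocks within the working day).
Wendy free: 10:15-14:45.
Pablo ∩ Tara: 08:45-13:00, 13:30-14:45, 15:15-15:30.
Pablo ∩ Tara ∩ Zane: 10:15-13:00, 13:30-14:00.
Pablo ∩ Tara ∩ Zane ∩ Mateo: 10:15-13:00, 13:30-14:00.
Pablo ∩ Tara ∩ Zane ∩ Mateo ∩ Freya: 10:15-13:00, 13:30-14:00.
Pablo ∩ Tara ∩ Zane ∩ Mateo ∩ Freya ∩ Wendy: 10:15-13:00, 13:30-14:00.
So the common availability across everyone is 10:15-13:00, 13:30-14:00.
The last common window of at least 90 minutes is 10:15-13:00; a 90-minute meeting can start as late as 11:30 and still end by 13:00.

11:30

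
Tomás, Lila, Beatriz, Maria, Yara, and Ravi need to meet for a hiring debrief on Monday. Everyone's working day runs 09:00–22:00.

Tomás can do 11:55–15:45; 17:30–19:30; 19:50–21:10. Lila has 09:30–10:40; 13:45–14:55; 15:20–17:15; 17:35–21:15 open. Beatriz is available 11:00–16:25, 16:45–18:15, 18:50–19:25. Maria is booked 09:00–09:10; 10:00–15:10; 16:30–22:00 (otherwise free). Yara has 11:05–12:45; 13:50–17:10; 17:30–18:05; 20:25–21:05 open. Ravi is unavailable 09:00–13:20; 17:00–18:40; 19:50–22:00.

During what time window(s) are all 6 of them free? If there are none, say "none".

Tomás free: 11:55-15:45, 17:30-19:30, 19:50-21:10.
Lila free: 09:30-10:40, 13:45-14:55, 15:20-17:15, 17:35-21:15.
Beatriz free: 11:00-16:25, 16:45-18:15, 18:50-19:25.
Maria free: 09:10-10:00, 15:10-16:30 (invert busy blocks within the working day).
Yara free: 11:05-12:45, 13:50-17:10, 17:30-18:05, 20:25-21:05.
Ravi free: 13:20-17:00, 18:40-19:50 (invert busy blocks within the working day).
Tomás ∩ Lila: 13:45-14:55, 15:20-15:45, 17:35-19:30, 19:50-21:10.
Tomás ∩ Lila ∩ Beatriz: 13:45-14:55, 15:20-15:45, 17:35-18:15, 18:50-19:25.
Tomás ∩ Lila ∩ Beatriz ∩ Maria: 15:20-15:45.
Tomás ∩ Lila ∩ Beatriz ∩ Maria ∩ Yara: 15:20-15:45.
Tomás ∩ Lila ∩ Beatriz ∩ Maria ∩ Yara ∩ Ravi: 15:20-15:45.

15:20-15:45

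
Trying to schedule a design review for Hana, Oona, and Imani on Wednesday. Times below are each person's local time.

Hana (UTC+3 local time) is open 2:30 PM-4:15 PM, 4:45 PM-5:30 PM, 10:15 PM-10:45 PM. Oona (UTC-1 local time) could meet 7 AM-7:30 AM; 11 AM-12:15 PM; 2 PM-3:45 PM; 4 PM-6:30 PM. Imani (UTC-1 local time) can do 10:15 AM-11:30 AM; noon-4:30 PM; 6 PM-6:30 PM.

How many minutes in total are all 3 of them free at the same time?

Hana in UTC: 11:30-13:15, 13:45-14:30, 19:15-19:45 (subtract 3h to convert from UTC+3).
Oona in UTC: 08:00-08:30, 12:00-13:15, 15:00-16:45, 17:00-19:30 (add 1h to convert from UTC-1).
Imani in UTC: 11:15-12:30, 13:00-17:30, 19:00-19:30 (add 1h to convert from UTC-1).
Hana ∩ Oona: 12:00-13:15, 19:15-19:30.
Hana ∩ Oona ∩ Imani: 12:00-12:30, 13:00-13:15, 19:15-19:30.
Summing the common windows: 30 + 15 + 15 = 60 minutes.

60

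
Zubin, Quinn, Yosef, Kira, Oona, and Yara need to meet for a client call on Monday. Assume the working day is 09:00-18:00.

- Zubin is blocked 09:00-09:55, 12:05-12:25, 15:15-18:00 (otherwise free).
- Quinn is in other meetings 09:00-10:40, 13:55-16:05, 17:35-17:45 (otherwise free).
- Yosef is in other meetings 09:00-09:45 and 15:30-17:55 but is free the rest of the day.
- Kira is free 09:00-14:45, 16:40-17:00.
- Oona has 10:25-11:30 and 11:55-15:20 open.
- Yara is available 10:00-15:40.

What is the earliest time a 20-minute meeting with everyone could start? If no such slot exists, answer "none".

10:40

Zubin free: 09:55-12:05, 12:25-15:15 (invert busy blocks within the working day).
Quinn free: 10:40-13:55, 16:05-17:35, 17:45-18:00 (invert busy blocks within the working day).
Yosef free: 09:45-15:30, 17:55-18:00 (invert busy blocks within the working day).
Kira free: 09:00-14:45, 16:40-17:00.
Oona free: 10:25-11:30, 11:55-15:20.
Yara free: 10:00-15:40.
Zubin ∩ Quinn: 10:40-12:05, 12:25-13:55.
Zubin ∩ Quinn ∩ Yosef: 10:40-12:05, 12:25-13:55.
Zubin ∩ Quinn ∩ Yosef ∩ Kira: 10:40-12:05, 12:25-13:55.
Zubin ∩ Quinn ∩ Yosef ∩ Kira ∩ Oona: 10:40-11:30, 11:55-12:05, 12:25-13:55.
Zubin ∩ Quinn ∩ Yosef ∩ Kira ∩ Oona ∩ Yara: 10:40-11:30, 11:55-12:05, 12:25-13:55.
The first common window of at least 20 minutes is 10:40-11:30, so the earliest start is 10:40.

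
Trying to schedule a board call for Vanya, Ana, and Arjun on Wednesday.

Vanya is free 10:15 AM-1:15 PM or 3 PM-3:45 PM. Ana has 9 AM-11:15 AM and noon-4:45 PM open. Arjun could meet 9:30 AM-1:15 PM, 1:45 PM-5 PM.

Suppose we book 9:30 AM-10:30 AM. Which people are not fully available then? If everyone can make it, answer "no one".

Vanya

Vanya: not fully free for 09:30-10:30. Ana: free for 09:30-10:30. Arjun: free for 09:30-10:30.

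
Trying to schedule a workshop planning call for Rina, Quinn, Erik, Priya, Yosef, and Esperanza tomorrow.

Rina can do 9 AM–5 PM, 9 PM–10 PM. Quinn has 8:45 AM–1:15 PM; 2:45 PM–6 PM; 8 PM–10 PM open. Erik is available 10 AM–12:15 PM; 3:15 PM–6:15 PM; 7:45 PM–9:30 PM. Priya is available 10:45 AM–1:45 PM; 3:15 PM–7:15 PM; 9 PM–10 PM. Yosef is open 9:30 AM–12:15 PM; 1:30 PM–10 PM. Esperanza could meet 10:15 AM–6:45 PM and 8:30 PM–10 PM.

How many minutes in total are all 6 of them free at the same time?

Rina ∩ Quinn: 09:00-13:15, 14:45-17:00, 21:00-22:00.
Rina ∩ Quinn ∩ Erik: 10:00-12:15, 15:15-17:00, 21:00-21:30.
Rina ∩ Quinn ∩ Erik ∩ Priya: 10:45-12:15, 15:15-17:00, 21:00-21:30.
Rina ∩ Quinn ∩ Erik ∩ Priya ∩ Yosef: 10:45-12:15, 15:15-17:00, 21:00-21:30.
Rina ∩ Quinn ∩ Erik ∩ Priya ∩ Yosef ∩ Esperanza: 10:45-12:15, 15:15-17:00, 21:00-21:30.
Summing the common windows: 90 + 105 + 30 = 225 minutes.

225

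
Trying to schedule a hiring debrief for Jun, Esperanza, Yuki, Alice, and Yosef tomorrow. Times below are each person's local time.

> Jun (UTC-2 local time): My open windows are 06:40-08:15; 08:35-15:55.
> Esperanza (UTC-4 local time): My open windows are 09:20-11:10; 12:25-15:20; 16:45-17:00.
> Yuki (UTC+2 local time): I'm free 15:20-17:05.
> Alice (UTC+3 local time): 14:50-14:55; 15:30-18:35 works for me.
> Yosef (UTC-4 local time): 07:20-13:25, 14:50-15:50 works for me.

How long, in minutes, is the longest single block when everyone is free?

105

Jun in UTC: 08:40-10:15, 10:35-17:55 (add 2h to convert from UTC-2).
Esperanza in UTC: 13:20-15:10, 16:25-19:20, 20:45-21:00 (add 4h to convert from UTC-4).
Yuki in UTC: 13:20-15:05 (subtract 2h to convert from UTC+2).
Alice in UTC: 11:50-11:55, 12:30-15:35 (subtract 3h to convert from UTC+3).
Yosef in UTC: 11:20-17:25, 18:50-19:50 (add 4h to convert from UTC-4).
Jun ∩ Esperanza: 13:20-15:10, 16:25-17:55.
Jun ∩ Esperanza ∩ Yuki: 13:20-15:05.
Jun ∩ Esperanza ∩ Yuki ∩ Alice: 13:20-15:05.
Jun ∩ Esperanza ∩ Yuki ∩ Alice ∩ Yosef: 13:20-15:05.
So the common availability across everyone is 13:20-15:05.
The longest is 13:20-15:05 at 105 minutes.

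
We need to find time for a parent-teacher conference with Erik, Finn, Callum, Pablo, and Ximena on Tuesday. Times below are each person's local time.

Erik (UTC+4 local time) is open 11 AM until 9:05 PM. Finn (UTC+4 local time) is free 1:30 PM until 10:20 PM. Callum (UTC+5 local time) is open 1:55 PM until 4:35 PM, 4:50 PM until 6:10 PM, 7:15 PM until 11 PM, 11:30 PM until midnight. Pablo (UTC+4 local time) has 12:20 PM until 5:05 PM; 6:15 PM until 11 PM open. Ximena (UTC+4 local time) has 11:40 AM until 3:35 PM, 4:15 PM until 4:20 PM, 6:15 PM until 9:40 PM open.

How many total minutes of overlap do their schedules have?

300

Erik in UTC: 07:00-17:05 (subtract 4h to convert from UTC+4).
Finn in UTC: 09:30-18:20 (subtract 4h to convert from UTC+4).
Callum in UTC: 08:55-11:35, 11:50-13:10, 14:15-18:00, 18:30-19:00 (subtract 5h to convert from UTC+5).
Pablo in UTC: 08:20-13:05, 14:15-19:00 (subtract 4h to convert from UTC+4).
Ximena in UTC: 07:40-11:35, 12:15-12:20, 14:15-17:40 (subtract 4h to convert from UTC+4).
Erik ∩ Finn: 09:30-17:05.
Erik ∩ Finn ∩ Callum: 09:30-11:35, 11:50-13:10, 14:15-17:05.
Erik ∩ Finn ∩ Callum ∩ Pablo: 09:30-11:35, 11:50-13:05, 14:15-17:05.
Erik ∩ Finn ∩ Callum ∩ Pablo ∩ Ximena: 09:30-11:35, 12:15-12:20, 14:15-17:05.
Summing the common windows: 125 + 5 + 170 = 300 minutes.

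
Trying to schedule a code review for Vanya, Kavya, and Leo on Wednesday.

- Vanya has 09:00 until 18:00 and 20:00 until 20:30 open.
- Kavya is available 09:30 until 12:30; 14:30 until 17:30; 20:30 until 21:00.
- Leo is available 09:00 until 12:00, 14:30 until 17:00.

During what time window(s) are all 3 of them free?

Vanya ∩ Kavya: 09:30-12:30, 14:30-17:30.
Vanya ∩ Kavya ∩ Leo: 09:30-12:00, 14:30-17:00.

09:30-12:00, 14:30-17:00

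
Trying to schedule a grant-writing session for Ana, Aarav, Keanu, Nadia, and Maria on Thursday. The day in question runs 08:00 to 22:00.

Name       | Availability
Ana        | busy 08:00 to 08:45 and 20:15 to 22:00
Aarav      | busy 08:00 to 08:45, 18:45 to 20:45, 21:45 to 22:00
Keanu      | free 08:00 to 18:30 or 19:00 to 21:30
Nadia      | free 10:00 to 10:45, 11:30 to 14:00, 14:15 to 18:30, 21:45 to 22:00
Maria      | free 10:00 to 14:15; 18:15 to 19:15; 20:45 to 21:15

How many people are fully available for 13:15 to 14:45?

3

Ana free: 08:45-20:15 (invert busy blocks within the working day).
Aarav free: 08:45-18:45, 20:45-21:45 (invert busy blocks within the working day).
Keanu free: 08:00-18:30, 19:00-21:30.
Nadia free: 10:00-10:45, 11:30-14:00, 14:15-18:30, 21:45-22:00.
Maria free: 10:00-14:15, 18:15-19:15, 20:45-21:15.
Ana, Aarav, and Keanu can make the full 13:15-14:45 slot — that's 3.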